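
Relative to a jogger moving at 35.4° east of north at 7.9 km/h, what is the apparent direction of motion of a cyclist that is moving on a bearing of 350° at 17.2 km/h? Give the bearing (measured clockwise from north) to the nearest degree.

Taking east as x and north as y: cyclist velocity = (-2.987, 16.939) km/h; jogger velocity = (4.576, 6.440) km/h.
Velocity of cyclist relative to jogger = (-2.987, 16.939) − (4.576, 6.440) = (-7.563, 10.499) km/h.
Bearing = atan2(-7.56, 10.50) = 324.23° clockwise from north.

324°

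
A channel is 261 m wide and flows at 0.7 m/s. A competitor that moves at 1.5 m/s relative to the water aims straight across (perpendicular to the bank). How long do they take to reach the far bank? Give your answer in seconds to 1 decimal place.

The component of the competitor's velocity perpendicular to the bank is 1.5 m/s.
The current is parallel to the bank, so it does not affect the crossing time.
Time = 261 / 1.500 = 174.000 s.

174.0 s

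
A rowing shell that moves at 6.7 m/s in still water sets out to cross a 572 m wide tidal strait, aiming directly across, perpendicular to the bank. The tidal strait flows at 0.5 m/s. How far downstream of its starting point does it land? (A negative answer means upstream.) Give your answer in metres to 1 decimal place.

42.7 m

Perpendicular speed = 6.700 m/s; crossing time = 572 / 6.700 = 85.373 s.
Net downstream speed = 0.500 m/s.
Drift = 0.500 × 85.373 = 42.687 m (downstream).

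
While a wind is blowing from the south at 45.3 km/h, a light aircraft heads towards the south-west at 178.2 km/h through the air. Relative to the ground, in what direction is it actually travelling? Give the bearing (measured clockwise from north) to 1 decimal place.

237.4°

Taking east as x and north as y: velocity relative to the air = (-126.006, -126.006) km/h; the air relative to ground = (0.000, 45.300) km/h.
Velocity relative to ground = (-126.006, -126.006) + (0.000, 45.300) = (-126.006, -80.706) km/h.
Bearing = atan2(-126.01, -80.71) = 237.36° clockwise from north.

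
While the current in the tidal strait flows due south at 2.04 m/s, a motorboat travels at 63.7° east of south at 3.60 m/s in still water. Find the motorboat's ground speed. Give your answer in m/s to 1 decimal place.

Taking east as x and north as y: velocity relative to the water = (3.227, -1.595) m/s; the water relative to ground = (0.000, -2.040) m/s.
Velocity relative to ground = (3.227, -1.595) + (0.000, -2.040) = (3.227, -3.635) m/s.
Speed = |(3.227, -3.635)| = 4.861 m/s.

4.9 m/s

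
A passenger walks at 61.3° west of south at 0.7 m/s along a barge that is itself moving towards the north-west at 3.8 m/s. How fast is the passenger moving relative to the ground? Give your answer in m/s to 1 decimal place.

4.1 m/s

Taking east as x and north as y: barge velocity = (-2.687, 2.687) m/s; passenger velocity relative to barge = (-0.614, -0.336) m/s.
Velocity relative to ground = (-2.687, 2.687) + (-0.614, -0.336) = (-3.301, 2.351) m/s.
Speed = |(-3.301, 2.351)| = 4.053 m/s.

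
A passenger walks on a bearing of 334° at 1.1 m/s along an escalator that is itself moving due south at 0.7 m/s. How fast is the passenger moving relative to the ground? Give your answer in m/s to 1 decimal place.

0.6 m/s

Taking east as x and north as y: escalator velocity = (0.000, -0.700) m/s; passenger velocity relative to escalator = (-0.482, 0.989) m/s.
Velocity relative to ground = (0.000, -0.700) + (-0.482, 0.989) = (-0.482, 0.289) m/s.
Speed = |(-0.482, 0.289)| = 0.562 m/s.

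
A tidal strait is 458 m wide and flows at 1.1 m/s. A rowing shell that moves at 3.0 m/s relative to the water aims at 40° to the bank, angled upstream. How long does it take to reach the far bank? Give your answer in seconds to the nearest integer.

238 s

The component of the rowing shell's velocity perpendicular to the bank is 3.0 × sin 40° = 1.928 m/s.
The current is parallel to the bank, so it does not affect the crossing time.
Time = 458 / 1.928 = 237.507 s.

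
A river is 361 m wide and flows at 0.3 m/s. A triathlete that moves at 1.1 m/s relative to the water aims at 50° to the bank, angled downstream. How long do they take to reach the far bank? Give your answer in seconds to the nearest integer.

428 s

The component of the triathlete's velocity perpendicular to the bank is 1.1 × sin 50° = 0.843 m/s.
Only the cross-stream component determines the crossing time; the current contributes nothing perpendicular to the bank.
Time = 361 / 0.843 = 428.411 s.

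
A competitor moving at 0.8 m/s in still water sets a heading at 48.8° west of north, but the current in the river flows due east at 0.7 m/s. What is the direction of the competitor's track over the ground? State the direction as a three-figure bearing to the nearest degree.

Taking east as x and north as y: velocity relative to the water = (-0.602, 0.527) m/s; the water relative to ground = (0.700, 0.000) m/s.
Velocity relative to ground = (-0.602, 0.527) + (0.700, 0.000) = (0.098, 0.527) m/s.
Bearing = atan2(0.10, 0.53) = 10.54° clockwise from north.

011°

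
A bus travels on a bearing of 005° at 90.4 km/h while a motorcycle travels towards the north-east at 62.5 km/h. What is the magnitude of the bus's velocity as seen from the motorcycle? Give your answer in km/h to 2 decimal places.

58.50 km/h

Taking east as x and north as y: bus velocity = (7.879, 90.056) km/h; motorcycle velocity = (44.194, 44.194) km/h.
Velocity of bus relative to motorcycle = (7.879, 90.056) − (44.194, 44.194) = (-36.315, 45.862) km/h.
Magnitude = |(-36.315, 45.862)| = 58.499 km/h.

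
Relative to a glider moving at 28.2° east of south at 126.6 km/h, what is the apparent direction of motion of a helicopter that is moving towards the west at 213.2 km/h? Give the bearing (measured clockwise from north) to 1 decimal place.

Taking east as x and north as y: helicopter velocity = (-213.200, 0.000) km/h; glider velocity = (59.825, -111.573) km/h.
Velocity of helicopter relative to glider = (-213.200, 0.000) − (59.825, -111.573) = (-273.025, 111.573) km/h.
Bearing = atan2(-273.02, 111.57) = 292.23° clockwise from north.

292.2°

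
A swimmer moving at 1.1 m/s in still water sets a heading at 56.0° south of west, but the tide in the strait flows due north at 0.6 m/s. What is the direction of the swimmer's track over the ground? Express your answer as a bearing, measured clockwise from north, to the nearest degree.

Taking east as x and north as y: velocity relative to the water = (-0.615, -0.912) m/s; the water relative to ground = (0.000, 0.600) m/s.
Velocity relative to ground = (-0.615, -0.912) + (0.000, 0.600) = (-0.615, -0.312) m/s.
Bearing = atan2(-0.62, -0.31) = 243.11° clockwise from north.

243°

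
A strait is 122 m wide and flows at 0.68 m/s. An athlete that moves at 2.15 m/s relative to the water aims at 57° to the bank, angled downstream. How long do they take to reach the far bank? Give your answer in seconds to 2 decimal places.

The component of the athlete's velocity perpendicular to the bank is 2.15 × sin 57° = 1.803 m/s.
The current is parallel to the bank, so it does not affect the crossing time.
Time = 122 / 1.803 = 67.660 s.

67.66 s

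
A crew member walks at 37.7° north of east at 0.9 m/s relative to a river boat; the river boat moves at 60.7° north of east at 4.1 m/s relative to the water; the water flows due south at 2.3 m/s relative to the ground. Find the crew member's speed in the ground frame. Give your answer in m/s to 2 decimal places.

In east/north components (m/s): crew member relative to river boat = (0.712, 0.550); river boat relative to water = (2.006, 3.575); water relative to ground = (0.000, -2.300).
Sum = (2.719, 1.826) m/s.
Speed = |(2.719, 1.826)| = 3.275 m/s.

3.27 m/s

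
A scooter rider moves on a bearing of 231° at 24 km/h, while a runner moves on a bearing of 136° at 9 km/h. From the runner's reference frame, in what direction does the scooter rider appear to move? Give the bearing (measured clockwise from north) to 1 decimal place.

250.9°

Taking east as x and north as y: scooter rider velocity = (-18.652, -15.104) km/h; runner velocity = (6.252, -6.474) km/h.
Velocity of scooter rider relative to runner = (-18.652, -15.104) − (6.252, -6.474) = (-24.903, -8.630) km/h.
Bearing = atan2(-24.90, -8.63) = 250.89° clockwise from north.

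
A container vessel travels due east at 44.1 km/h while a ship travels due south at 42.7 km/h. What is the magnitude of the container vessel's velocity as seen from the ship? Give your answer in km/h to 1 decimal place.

61.4 km/h

Taking east as x and north as y: container vessel velocity = (44.100, 0.000) km/h; ship velocity = (0.000, -42.700) km/h.
Velocity of container vessel relative to ship = (44.100, 0.000) − (0.000, -42.700) = (44.100, 42.700) km/h.
Magnitude = |(44.100, 42.700)| = 61.385 km/h.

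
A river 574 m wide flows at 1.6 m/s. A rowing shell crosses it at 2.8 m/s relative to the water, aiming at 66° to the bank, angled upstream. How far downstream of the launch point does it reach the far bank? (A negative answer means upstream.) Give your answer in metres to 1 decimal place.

103.5 m

Perpendicular speed = 2.558 m/s; crossing time = 574 / 2.558 = 224.400 s.
Net downstream speed = 0.461 m/s.
Drift = 0.461 × 224.400 = 103.479 m (downstream).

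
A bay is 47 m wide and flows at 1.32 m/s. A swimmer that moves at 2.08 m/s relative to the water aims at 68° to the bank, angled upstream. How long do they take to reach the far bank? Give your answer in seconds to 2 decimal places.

24.37 s

The component of the swimmer's velocity perpendicular to the bank is 2.08 × sin 68° = 1.929 m/s.
The current is parallel to the bank, so it does not affect the crossing time.
Time = 47 / 1.929 = 24.371 s.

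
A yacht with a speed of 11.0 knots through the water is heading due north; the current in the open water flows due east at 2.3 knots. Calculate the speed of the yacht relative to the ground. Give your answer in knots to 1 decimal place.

Taking east as x and north as y: velocity relative to the water = (0.000, 11.000) knots; the water relative to ground = (2.300, 0.000) knots.
Velocity relative to ground = (0.000, 11.000) + (2.300, 0.000) = (2.300, 11.000) knots.
Speed = |(2.300, 11.000)| = 11.238 knots.

11.2 knots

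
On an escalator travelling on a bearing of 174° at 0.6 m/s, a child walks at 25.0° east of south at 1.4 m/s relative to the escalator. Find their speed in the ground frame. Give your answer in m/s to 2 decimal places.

1.98 m/s

Taking east as x and north as y: escalator velocity = (0.063, -0.597) m/s; child velocity relative to escalator = (0.592, -1.269) m/s.
Velocity relative to ground = (0.063, -0.597) + (0.592, -1.269) = (0.654, -1.866) m/s.
Speed = |(0.654, -1.866)| = 1.977 m/s.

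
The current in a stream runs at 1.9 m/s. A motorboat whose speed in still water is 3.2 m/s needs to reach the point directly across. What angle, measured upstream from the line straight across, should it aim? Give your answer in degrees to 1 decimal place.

To cancel the current, the upstream component of the motorboat's velocity must equal the flow: 3.2 sin θ = 1.9.
sin θ = 1.9 / 3.2 = 0.5937.
θ = arcsin(0.5937) = 36.424°.

36.4°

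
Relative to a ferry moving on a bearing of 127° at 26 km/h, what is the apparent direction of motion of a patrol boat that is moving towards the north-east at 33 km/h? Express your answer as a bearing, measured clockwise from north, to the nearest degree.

Taking east as x and north as y: patrol boat velocity = (23.335, 23.335) km/h; ferry velocity = (20.765, -15.647) km/h.
Velocity of patrol boat relative to ferry = (23.335, 23.335) − (20.765, -15.647) = (2.570, 38.982) km/h.
Bearing = atan2(2.57, 38.98) = 3.77° clockwise from north.

004°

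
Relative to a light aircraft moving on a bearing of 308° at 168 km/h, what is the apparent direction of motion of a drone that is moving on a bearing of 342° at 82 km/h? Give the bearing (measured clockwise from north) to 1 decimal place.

Taking east as x and north as y: drone velocity = (-25.339, 77.987) km/h; light aircraft velocity = (-132.386, 103.431) km/h.
Velocity of drone relative to light aircraft = (-25.339, 77.987) − (-132.386, 103.431) = (107.046, -25.444) km/h.
Bearing = atan2(107.05, -25.44) = 103.37° clockwise from north.

103.4°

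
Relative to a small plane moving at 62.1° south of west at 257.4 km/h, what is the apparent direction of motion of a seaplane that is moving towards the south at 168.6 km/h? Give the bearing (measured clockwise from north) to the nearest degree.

064°

Taking east as x and north as y: seaplane velocity = (0.000, -168.600) km/h; small plane velocity = (-120.445, -227.481) km/h.
Velocity of seaplane relative to small plane = (0.000, -168.600) − (-120.445, -227.481) = (120.445, 58.881) km/h.
Bearing = atan2(120.45, 58.88) = 63.95° clockwise from north.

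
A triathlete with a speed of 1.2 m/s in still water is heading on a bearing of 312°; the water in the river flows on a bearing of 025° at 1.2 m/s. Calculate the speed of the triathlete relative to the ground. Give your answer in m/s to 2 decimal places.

Taking east as x and north as y: velocity relative to the water = (-0.892, 0.803) m/s; the water relative to ground = (0.507, 1.088) m/s.
Velocity relative to ground = (-0.892, 0.803) + (0.507, 1.088) = (-0.385, 1.891) m/s.
Speed = |(-0.385, 1.891)| = 1.929 m/s.

1.93 m/s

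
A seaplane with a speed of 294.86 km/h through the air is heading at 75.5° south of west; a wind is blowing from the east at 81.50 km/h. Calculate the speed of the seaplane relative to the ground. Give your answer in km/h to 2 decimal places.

324.99 km/h

Taking east as x and north as y: velocity relative to the air = (-73.827, -285.468) km/h; the air relative to ground = (-81.500, 0.000) km/h.
Velocity relative to ground = (-73.827, -285.468) + (-81.500, 0.000) = (-155.327, -285.468) km/h.
Speed = |(-155.327, -285.468)| = 324.990 km/h.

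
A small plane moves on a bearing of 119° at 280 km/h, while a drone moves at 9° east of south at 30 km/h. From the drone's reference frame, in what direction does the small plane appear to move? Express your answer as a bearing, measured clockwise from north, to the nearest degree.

114°

Taking east as x and north as y: small plane velocity = (244.894, -135.747) km/h; drone velocity = (4.693, -29.631) km/h.
Velocity of small plane relative to drone = (244.894, -135.747) − (4.693, -29.631) = (240.200, -106.116) km/h.
Bearing = atan2(240.20, -106.12) = 113.83° clockwise from north.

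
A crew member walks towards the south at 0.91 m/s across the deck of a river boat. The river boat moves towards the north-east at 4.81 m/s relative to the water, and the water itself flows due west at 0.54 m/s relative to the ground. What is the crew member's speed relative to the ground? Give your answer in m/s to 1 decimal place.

In east/north components (m/s): crew member relative to river boat = (0.000, -0.910); river boat relative to water = (3.401, 3.401); water relative to ground = (-0.540, 0.000).
Sum = (2.861, 2.491) m/s.
Speed = |(2.861, 2.491)| = 3.794 m/s.

3.8 m/s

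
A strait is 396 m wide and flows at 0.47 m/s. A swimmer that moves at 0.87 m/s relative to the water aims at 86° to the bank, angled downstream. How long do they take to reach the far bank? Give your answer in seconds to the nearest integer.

456 s

The component of the swimmer's velocity perpendicular to the bank is 0.87 × sin 86° = 0.868 m/s.
Only the cross-stream component determines the crossing time; the current contributes nothing perpendicular to the bank.
Time = 396 / 0.868 = 456.284 s.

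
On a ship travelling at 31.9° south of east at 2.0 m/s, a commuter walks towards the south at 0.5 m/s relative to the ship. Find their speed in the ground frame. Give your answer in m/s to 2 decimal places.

Taking east as x and north as y: ship velocity = (1.698, -1.057) m/s; commuter velocity relative to ship = (0.000, -0.500) m/s.
Velocity relative to ground = (1.698, -1.057) + (0.000, -0.500) = (1.698, -1.557) m/s.
Speed = |(1.698, -1.557)| = 2.304 m/s.

2.30 m/s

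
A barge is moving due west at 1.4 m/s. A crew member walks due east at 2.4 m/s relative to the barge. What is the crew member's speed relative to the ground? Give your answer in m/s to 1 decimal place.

Taking east as x and north as y: barge velocity = (-1.400, 0.000) m/s; crew member velocity relative to barge = (2.400, 0.000) m/s.
Velocity relative to ground = (-1.400, 0.000) + (2.400, 0.000) = (1.000, 0.000) m/s.
Speed = |(1.000, 0.000)| = 1.000 m/s.

1.0 m/s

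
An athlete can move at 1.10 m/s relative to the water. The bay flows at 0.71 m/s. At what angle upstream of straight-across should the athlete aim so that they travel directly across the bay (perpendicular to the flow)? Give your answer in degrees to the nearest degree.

To cancel the current, the upstream component of the athlete's velocity must equal the flow: 1.10 sin θ = 0.71.
sin θ = 0.71 / 1.10 = 0.6455.
θ = arcsin(0.6455) = 40.200°.

40°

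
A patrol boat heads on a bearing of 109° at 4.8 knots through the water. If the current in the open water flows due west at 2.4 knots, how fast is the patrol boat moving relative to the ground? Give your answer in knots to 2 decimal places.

2.65 knots

Taking east as x and north as y: velocity relative to the water = (4.538, -1.563) knots; the water relative to ground = (-2.400, 0.000) knots.
Velocity relative to ground = (4.538, -1.563) + (-2.400, 0.000) = (2.138, -1.563) knots.
Speed = |(2.138, -1.563)| = 2.649 knots.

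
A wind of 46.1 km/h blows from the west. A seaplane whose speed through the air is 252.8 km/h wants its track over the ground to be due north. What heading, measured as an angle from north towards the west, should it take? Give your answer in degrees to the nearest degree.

11°

The wind pushes perpendicular to the desired track; the heading must have a component into the wind equal to 46.1 km/h: 252.8 sin θ = 46.1.
sin θ = 0.1824, so θ = 10.507°.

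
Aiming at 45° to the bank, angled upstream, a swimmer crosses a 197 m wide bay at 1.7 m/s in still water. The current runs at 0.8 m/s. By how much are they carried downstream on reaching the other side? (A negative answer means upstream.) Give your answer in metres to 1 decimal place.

Perpendicular speed = 1.202 m/s; crossing time = 197 / 1.202 = 163.882 s.
Net downstream speed = -0.402 m/s.
Drift = -0.402 × 163.882 = -65.894 m (upstream).

-65.9 m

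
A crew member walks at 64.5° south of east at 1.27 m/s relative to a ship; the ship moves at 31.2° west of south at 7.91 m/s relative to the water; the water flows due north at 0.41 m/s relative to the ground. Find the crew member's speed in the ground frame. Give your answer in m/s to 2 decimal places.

8.30 m/s

In east/north components (m/s): crew member relative to ship = (0.547, -1.146); ship relative to water = (-4.098, -6.766); water relative to ground = (0.000, 0.410).
Sum = (-3.551, -7.502) m/s.
Speed = |(-3.551, -7.502)| = 8.300 m/s.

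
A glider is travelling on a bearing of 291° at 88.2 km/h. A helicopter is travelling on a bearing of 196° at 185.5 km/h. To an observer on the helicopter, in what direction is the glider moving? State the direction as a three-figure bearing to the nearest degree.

Taking east as x and north as y: glider velocity = (-82.342, 31.608) km/h; helicopter velocity = (-51.131, -178.314) km/h.
Velocity of glider relative to helicopter = (-82.342, 31.608) − (-51.131, -178.314) = (-31.211, 209.922) km/h.
Bearing = atan2(-31.21, 209.92) = 351.54° clockwise from north.

352°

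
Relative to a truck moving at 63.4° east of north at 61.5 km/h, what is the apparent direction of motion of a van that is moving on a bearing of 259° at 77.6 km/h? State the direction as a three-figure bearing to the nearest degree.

252°

Taking east as x and north as y: van velocity = (-76.174, -14.807) km/h; truck velocity = (54.990, 27.537) km/h.
Velocity of van relative to truck = (-76.174, -14.807) − (54.990, 27.537) = (-131.165, -42.344) km/h.
Bearing = atan2(-131.16, -42.34) = 252.11° clockwise from north.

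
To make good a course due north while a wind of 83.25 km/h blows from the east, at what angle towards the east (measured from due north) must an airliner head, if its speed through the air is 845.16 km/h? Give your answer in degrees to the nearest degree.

6°

The wind pushes perpendicular to the desired track; the heading must have a component into the wind equal to 83.25 km/h: 845.16 sin θ = 83.25.
sin θ = 0.0985, so θ = 5.653°.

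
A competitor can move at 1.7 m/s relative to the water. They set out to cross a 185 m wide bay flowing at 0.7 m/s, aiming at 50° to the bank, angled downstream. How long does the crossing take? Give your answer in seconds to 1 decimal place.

142.1 s

The component of the competitor's velocity perpendicular to the bank is 1.7 × sin 50° = 1.302 m/s.
The current is parallel to the bank, so it does not affect the crossing time.
Time = 185 / 1.302 = 142.059 s.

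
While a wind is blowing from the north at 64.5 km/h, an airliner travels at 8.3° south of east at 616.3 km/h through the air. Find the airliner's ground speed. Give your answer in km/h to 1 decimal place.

628.9 km/h

Taking east as x and north as y: velocity relative to the air = (609.845, -88.967) km/h; the air relative to ground = (0.000, -64.500) km/h.
Velocity relative to ground = (609.845, -88.967) + (0.000, -64.500) = (609.845, -153.467) km/h.
Speed = |(609.845, -153.467)| = 628.858 km/h.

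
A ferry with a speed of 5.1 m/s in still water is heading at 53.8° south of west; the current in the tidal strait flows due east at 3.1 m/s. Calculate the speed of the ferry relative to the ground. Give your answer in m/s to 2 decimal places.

4.12 m/s

Taking east as x and north as y: velocity relative to the water = (-3.012, -4.115) m/s; the water relative to ground = (3.100, 0.000) m/s.
Velocity relative to ground = (-3.012, -4.115) + (3.100, 0.000) = (0.088, -4.115) m/s.
Speed = |(0.088, -4.115)| = 4.116 m/s.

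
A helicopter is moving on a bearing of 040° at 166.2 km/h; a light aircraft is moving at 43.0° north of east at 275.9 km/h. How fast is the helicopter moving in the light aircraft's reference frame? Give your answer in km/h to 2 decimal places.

112.77 km/h

Taking east as x and north as y: helicopter velocity = (106.831, 127.317) km/h; light aircraft velocity = (201.780, 188.163) km/h.
Velocity of helicopter relative to light aircraft = (106.831, 127.317) − (201.780, 188.163) = (-94.949, -60.847) km/h.
Magnitude = |(-94.949, -60.847)| = 112.773 km/h.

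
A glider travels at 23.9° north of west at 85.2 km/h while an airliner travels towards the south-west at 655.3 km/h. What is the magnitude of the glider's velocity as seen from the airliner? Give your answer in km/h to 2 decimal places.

629.67 km/h

Taking east as x and north as y: glider velocity = (-77.894, 34.518) km/h; airliner velocity = (-463.367, -463.367) km/h.
Velocity of glider relative to airliner = (-77.894, 34.518) − (-463.367, -463.367) = (385.473, 497.885) km/h.
Magnitude = |(385.473, 497.885)| = 629.666 km/h.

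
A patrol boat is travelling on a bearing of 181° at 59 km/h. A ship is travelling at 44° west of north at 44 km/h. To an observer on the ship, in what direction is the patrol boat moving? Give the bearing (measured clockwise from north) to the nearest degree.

Taking east as x and north as y: patrol boat velocity = (-1.030, -58.991) km/h; ship velocity = (-30.565, 31.651) km/h.
Velocity of patrol boat relative to ship = (-1.030, -58.991) − (-30.565, 31.651) = (29.535, -90.642) km/h.
Bearing = atan2(29.54, -90.64) = 161.95° clockwise from north.

162°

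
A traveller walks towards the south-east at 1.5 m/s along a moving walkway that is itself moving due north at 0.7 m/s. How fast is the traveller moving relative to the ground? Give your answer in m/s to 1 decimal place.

Taking east as x and north as y: moving walkway velocity = (0.000, 0.700) m/s; traveller velocity relative to moving walkway = (1.061, -1.061) m/s.
Velocity relative to ground = (0.000, 0.700) + (1.061, -1.061) = (1.061, -0.361) m/s.
Speed = |(1.061, -0.361)| = 1.120 m/s.

1.1 m/s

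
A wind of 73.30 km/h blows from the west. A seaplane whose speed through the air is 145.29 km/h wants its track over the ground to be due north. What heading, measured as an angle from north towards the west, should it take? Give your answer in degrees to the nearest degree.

The wind pushes perpendicular to the desired track; the heading must have a component into the wind equal to 73.30 km/h: 145.29 sin θ = 73.30.
sin θ = 0.5045, so θ = 30.299°.

30°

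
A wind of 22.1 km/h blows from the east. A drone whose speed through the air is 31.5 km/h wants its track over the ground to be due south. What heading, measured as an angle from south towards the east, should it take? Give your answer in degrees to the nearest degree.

The wind pushes perpendicular to the desired track; the heading must have a component into the wind equal to 22.1 km/h: 31.5 sin θ = 22.1.
sin θ = 0.7016, so θ = 44.554°.

45°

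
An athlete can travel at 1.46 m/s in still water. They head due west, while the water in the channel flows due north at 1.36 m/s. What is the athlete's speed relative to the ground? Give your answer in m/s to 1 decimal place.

2.0 m/s

Taking east as x and north as y: velocity relative to the water = (-1.460, 0.000) m/s; the water relative to ground = (0.000, 1.360) m/s.
Velocity relative to ground = (-1.460, 0.000) + (0.000, 1.360) = (-1.460, 1.360) m/s.
Speed = |(-1.460, 1.360)| = 1.995 m/s.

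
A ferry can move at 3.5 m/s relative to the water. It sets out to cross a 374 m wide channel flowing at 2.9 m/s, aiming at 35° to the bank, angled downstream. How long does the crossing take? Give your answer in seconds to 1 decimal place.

186.3 s

The component of the ferry's velocity perpendicular to the bank is 3.5 × sin 35° = 2.008 m/s.
Only the cross-stream component determines the crossing time; the current contributes nothing perpendicular to the bank.
Time = 374 / 2.008 = 186.300 s.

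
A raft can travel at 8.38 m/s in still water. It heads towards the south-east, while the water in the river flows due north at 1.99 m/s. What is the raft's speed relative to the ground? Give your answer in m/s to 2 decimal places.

7.11 m/s

Taking east as x and north as y: velocity relative to the water = (5.926, -5.926) m/s; the water relative to ground = (0.000, 1.990) m/s.
Velocity relative to ground = (5.926, -5.926) + (0.000, 1.990) = (5.926, -3.936) m/s.
Speed = |(5.926, -3.936)| = 7.113 m/s.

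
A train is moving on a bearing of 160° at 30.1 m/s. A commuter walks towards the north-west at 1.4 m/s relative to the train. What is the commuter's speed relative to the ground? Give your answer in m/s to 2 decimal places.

Taking east as x and north as y: train velocity = (10.295, -28.285) m/s; commuter velocity relative to train = (-0.990, 0.990) m/s.
Velocity relative to ground = (10.295, -28.285) + (-0.990, 0.990) = (9.305, -27.295) m/s.
Speed = |(9.305, -27.295)| = 28.837 m/s.

28.84 m/s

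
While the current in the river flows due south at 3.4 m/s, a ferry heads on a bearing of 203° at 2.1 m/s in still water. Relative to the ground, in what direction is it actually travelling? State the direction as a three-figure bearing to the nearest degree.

Taking east as x and north as y: velocity relative to the water = (-0.821, -1.933) m/s; the water relative to ground = (0.000, -3.400) m/s.
Velocity relative to ground = (-0.821, -1.933) + (0.000, -3.400) = (-0.821, -5.333) m/s.
Bearing = atan2(-0.82, -5.33) = 188.75° clockwise from north.

189°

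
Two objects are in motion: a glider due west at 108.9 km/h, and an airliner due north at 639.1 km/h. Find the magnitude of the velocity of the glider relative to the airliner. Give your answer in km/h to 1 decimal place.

Taking east as x and north as y: glider velocity = (-108.900, 0.000) km/h; airliner velocity = (0.000, 639.100) km/h.
Velocity of glider relative to airliner = (-108.900, 0.000) − (0.000, 639.100) = (-108.900, -639.100) km/h.
Magnitude = |(-108.900, -639.100)| = 648.312 km/h.

648.3 km/h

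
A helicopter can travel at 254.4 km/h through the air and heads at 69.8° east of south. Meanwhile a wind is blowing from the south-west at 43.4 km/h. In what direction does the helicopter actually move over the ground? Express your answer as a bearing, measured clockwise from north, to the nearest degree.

Taking east as x and north as y: velocity relative to the air = (238.753, -87.844) km/h; the air relative to ground = (30.688, 30.688) km/h.
Velocity relative to ground = (238.753, -87.844) + (30.688, 30.688) = (269.441, -57.155) km/h.
Bearing = atan2(269.44, -57.16) = 101.98° clockwise from north.

102°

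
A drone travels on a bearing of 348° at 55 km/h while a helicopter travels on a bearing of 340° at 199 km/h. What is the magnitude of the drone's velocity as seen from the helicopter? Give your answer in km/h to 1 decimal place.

144.7 km/h

Taking east as x and north as y: drone velocity = (-11.435, 53.798) km/h; helicopter velocity = (-68.062, 186.999) km/h.
Velocity of drone relative to helicopter = (-11.435, 53.798) − (-68.062, 186.999) = (56.627, -133.201) km/h.
Magnitude = |(56.627, -133.201)| = 144.738 km/h.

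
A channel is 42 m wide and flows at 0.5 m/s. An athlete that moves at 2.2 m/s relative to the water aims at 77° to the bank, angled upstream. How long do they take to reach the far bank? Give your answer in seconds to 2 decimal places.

The component of the athlete's velocity perpendicular to the bank is 2.2 × sin 77° = 2.144 m/s.
The flow acts along the bank and has no component across it.
Time = 42 / 2.144 = 19.593 s.

19.59 s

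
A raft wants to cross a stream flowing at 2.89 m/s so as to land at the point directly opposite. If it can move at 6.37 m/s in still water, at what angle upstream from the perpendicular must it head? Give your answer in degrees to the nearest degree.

27°

To cancel the current, the upstream component of the raft's velocity must equal the flow: 6.37 sin θ = 2.89.
sin θ = 2.89 / 6.37 = 0.4537.
θ = arcsin(0.4537) = 26.981°.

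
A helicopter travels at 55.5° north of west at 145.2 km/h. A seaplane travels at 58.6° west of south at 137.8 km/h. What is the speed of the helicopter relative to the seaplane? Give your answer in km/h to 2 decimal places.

194.70 km/h

Taking east as x and north as y: helicopter velocity = (-82.242, 119.663) km/h; seaplane velocity = (-117.619, -71.795) km/h.
Velocity of helicopter relative to seaplane = (-82.242, 119.663) − (-117.619, -71.795) = (35.377, 191.458) km/h.
Magnitude = |(35.377, 191.458)| = 194.699 km/h.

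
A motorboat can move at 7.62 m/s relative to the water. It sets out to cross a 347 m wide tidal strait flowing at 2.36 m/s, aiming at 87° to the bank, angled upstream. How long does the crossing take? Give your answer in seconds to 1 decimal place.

The component of the motorboat's velocity perpendicular to the bank is 7.62 × sin 87° = 7.610 m/s.
The current is parallel to the bank, so it does not affect the crossing time.
Time = 347 / 7.610 = 45.601 s.

45.6 s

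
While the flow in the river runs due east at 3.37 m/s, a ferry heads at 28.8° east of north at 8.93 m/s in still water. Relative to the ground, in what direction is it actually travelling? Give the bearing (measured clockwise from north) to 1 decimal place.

Taking east as x and north as y: velocity relative to the water = (4.302, 7.825) m/s; the water relative to ground = (3.370, 0.000) m/s.
Velocity relative to ground = (4.302, 7.825) + (3.370, 0.000) = (7.672, 7.825) m/s.
Bearing = atan2(7.67, 7.83) = 44.43° clockwise from north.

044.4°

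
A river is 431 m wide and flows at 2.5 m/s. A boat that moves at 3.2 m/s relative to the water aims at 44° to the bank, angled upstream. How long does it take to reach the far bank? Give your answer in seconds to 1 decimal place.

193.9 s

The component of the boat's velocity perpendicular to the bank is 3.2 × sin 44° = 2.223 m/s.
The current is parallel to the bank, so it does not affect the crossing time.
Time = 431 / 2.223 = 193.890 s.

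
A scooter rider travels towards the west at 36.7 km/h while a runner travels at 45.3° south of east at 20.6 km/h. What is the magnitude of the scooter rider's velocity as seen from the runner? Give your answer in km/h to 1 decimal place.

53.2 km/h

Taking east as x and north as y: scooter rider velocity = (-36.700, 0.000) km/h; runner velocity = (14.490, -14.642) km/h.
Velocity of scooter rider relative to runner = (-36.700, 0.000) − (14.490, -14.642) = (-51.190, 14.642) km/h.
Magnitude = |(-51.190, 14.642)| = 53.243 km/h.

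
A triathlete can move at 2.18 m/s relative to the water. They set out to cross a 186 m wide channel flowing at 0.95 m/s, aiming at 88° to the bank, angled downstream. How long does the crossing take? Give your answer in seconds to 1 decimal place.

85.4 s

The component of the triathlete's velocity perpendicular to the bank is 2.18 × sin 88° = 2.179 m/s.
The flow acts along the bank and has no component across it.
Time = 186 / 2.179 = 85.373 s.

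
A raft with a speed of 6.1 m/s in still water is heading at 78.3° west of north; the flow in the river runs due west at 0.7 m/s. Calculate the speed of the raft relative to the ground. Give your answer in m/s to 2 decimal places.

6.79 m/s

Taking east as x and north as y: velocity relative to the water = (-5.973, 1.237) m/s; the water relative to ground = (-0.700, 0.000) m/s.
Velocity relative to ground = (-5.973, 1.237) + (-0.700, 0.000) = (-6.673, 1.237) m/s.
Speed = |(-6.673, 1.237)| = 6.787 m/s.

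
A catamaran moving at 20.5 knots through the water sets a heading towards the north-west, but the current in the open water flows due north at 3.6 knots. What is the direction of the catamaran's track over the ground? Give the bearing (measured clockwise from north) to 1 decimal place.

Taking east as x and north as y: velocity relative to the water = (-14.496, 14.496) knots; the water relative to ground = (0.000, 3.600) knots.
Velocity relative to ground = (-14.496, 14.496) + (0.000, 3.600) = (-14.496, 18.096) knots.
Bearing = atan2(-14.50, 18.10) = 321.30° clockwise from north.

321.3°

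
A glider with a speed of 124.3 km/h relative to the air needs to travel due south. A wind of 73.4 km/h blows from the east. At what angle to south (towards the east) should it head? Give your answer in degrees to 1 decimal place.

36.2°

The wind pushes perpendicular to the desired track; the heading must have a component into the wind equal to 73.4 km/h: 124.3 sin θ = 73.4.
sin θ = 0.5905, so θ = 36.193°.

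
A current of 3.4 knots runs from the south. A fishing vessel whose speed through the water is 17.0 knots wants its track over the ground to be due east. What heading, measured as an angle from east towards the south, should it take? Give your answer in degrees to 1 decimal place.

11.5°

The current pushes perpendicular to the desired track; the heading must have a component into the current equal to 3.4 knots: 17.0 sin θ = 3.4.
sin θ = 0.2000, so θ = 11.537°.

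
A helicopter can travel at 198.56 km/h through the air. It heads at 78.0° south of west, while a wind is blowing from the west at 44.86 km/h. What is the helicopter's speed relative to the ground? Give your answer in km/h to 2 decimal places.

194.25 km/h

Taking east as x and north as y: velocity relative to the air = (-41.283, -194.221) km/h; the air relative to ground = (44.860, 0.000) km/h.
Velocity relative to ground = (-41.283, -194.221) + (44.860, 0.000) = (3.577, -194.221) km/h.
Speed = |(3.577, -194.221)| = 194.254 km/h.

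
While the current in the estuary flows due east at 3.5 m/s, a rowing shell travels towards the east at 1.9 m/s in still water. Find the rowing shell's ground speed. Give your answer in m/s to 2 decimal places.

Taking east as x and north as y: velocity relative to the water = (1.900, 0.000) m/s; the water relative to ground = (3.500, 0.000) m/s.
Velocity relative to ground = (1.900, 0.000) + (3.500, 0.000) = (5.400, 0.000) m/s.
Speed = |(5.400, 0.000)| = 5.400 m/s.

5.40 m/s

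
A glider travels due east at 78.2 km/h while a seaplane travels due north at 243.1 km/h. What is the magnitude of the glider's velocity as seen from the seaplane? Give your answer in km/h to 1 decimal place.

Taking east as x and north as y: glider velocity = (78.200, 0.000) km/h; seaplane velocity = (0.000, 243.100) km/h.
Velocity of glider relative to seaplane = (78.200, 0.000) − (0.000, 243.100) = (78.200, -243.100) km/h.
Magnitude = |(78.200, -243.100)| = 255.368 km/h.

255.4 km/h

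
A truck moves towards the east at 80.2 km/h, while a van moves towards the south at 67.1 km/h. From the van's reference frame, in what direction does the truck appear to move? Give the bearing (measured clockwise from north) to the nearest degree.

Taking east as x and north as y: truck velocity = (80.200, 0.000) km/h; van velocity = (0.000, -67.100) km/h.
Velocity of truck relative to van = (80.200, 0.000) − (0.000, -67.100) = (80.200, 67.100) km/h.
Bearing = atan2(80.20, 67.10) = 50.08° clockwise from north.

050°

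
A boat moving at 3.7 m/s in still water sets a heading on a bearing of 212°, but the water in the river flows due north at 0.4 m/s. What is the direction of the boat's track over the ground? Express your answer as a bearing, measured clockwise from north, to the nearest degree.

Taking east as x and north as y: velocity relative to the water = (-1.961, -3.138) m/s; the water relative to ground = (0.000, 0.400) m/s.
Velocity relative to ground = (-1.961, -3.138) + (0.000, 0.400) = (-1.961, -2.738) m/s.
Bearing = atan2(-1.96, -2.74) = 215.61° clockwise from north.

216°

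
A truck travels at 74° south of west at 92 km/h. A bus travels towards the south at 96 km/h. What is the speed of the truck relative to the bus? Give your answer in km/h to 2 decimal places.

26.46 km/h

Taking east as x and north as y: truck velocity = (-25.359, -88.436) km/h; bus velocity = (0.000, -96.000) km/h.
Velocity of truck relative to bus = (-25.359, -88.436) − (0.000, -96.000) = (-25.359, 7.564) km/h.
Magnitude = |(-25.359, 7.564)| = 26.463 km/h.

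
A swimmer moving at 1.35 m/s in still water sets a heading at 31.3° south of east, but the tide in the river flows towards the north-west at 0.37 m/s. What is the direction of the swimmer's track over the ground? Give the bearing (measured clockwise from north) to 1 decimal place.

116.2°

Taking east as x and north as y: velocity relative to the water = (1.154, -0.701) m/s; the water relative to ground = (-0.262, 0.262) m/s.
Velocity relative to ground = (1.154, -0.701) + (-0.262, 0.262) = (0.892, -0.440) m/s.
Bearing = atan2(0.89, -0.44) = 116.24° clockwise from north.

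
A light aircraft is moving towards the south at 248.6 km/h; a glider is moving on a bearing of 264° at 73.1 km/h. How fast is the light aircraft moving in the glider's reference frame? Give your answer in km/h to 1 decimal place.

Taking east as x and north as y: light aircraft velocity = (0.000, -248.600) km/h; glider velocity = (-72.700, -7.641) km/h.
Velocity of light aircraft relative to glider = (0.000, -248.600) − (-72.700, -7.641) = (72.700, -240.959) km/h.
Magnitude = |(72.700, -240.959)| = 251.687 km/h.

251.7 km/h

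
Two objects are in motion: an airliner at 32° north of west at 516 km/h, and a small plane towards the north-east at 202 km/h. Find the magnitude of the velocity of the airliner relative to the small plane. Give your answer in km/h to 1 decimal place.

594.9 km/h

Taking east as x and north as y: airliner velocity = (-437.593, 273.438) km/h; small plane velocity = (142.836, 142.836) km/h.
Velocity of airliner relative to small plane = (-437.593, 273.438) − (142.836, 142.836) = (-580.428, 130.603) km/h.
Magnitude = |(-580.428, 130.603)| = 594.940 km/h.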